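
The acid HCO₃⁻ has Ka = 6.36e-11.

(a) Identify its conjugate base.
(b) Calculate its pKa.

(a) The conjugate base is formed by removing one H⁺ from HCO₃⁻, giving CO₃²⁻. (b) pKa = -log(Ka) = -log(6.36e-11) = 10.20.

Conjugate base: CO₃²⁻; pK_a = 10.20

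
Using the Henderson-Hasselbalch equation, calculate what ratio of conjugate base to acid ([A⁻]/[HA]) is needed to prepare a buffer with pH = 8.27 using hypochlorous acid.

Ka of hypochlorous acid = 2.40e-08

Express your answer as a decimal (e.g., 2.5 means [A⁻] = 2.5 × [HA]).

pKa = -log(2.40e-08) = 7.6198. pH = pKa + log([A⁻]/[HA]), so log([A⁻]/[HA]) = pH − pKa = 8.27 − 7.6198 = 0.6502. [A⁻]/[HA] = 10^(0.6502) = 4.47

[A⁻]/[HA] = 4.47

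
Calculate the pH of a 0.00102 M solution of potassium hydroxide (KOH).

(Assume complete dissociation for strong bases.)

[OH⁻] = 0.00102 M for strong base. pOH = -log[OH⁻] = 2.99, pH = 14 - pOH

pH = 11.01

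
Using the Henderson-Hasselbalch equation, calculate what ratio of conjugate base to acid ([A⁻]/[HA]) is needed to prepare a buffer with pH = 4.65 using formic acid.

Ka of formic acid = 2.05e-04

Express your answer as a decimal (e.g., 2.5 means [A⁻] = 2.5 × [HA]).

pKa = -log(2.05e-04) = 3.6882. pH = pKa + log([A⁻]/[HA]), so log([A⁻]/[HA]) = pH − pKa = 4.65 − 3.6882 = 0.9618. [A⁻]/[HA] = 10^(0.9618) = 9.16

[A⁻]/[HA] = 9.16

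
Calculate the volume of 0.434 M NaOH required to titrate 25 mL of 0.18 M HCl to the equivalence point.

At equivalence: moles acid = moles base. moles HCl = 0.18 × 25/1000 = 0.0045 mol. V_base = moles / 0.434 × 1000 = 10.4 mL.

V_{base} = 10.4 mL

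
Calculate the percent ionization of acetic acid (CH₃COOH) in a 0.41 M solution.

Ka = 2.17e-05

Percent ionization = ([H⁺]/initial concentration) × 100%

Using Ka equilibrium: x² + Ka×x - Ka×C = 0. Solving: [H⁺] = 2.9720e-03. Percent = (2.9720e-03/0.41) × 100

Percent ionization = 0.725%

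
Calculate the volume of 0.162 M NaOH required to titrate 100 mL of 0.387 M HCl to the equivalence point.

At equivalence: moles acid = moles base. moles HCl = 0.387 × 100/1000 = 0.0387 mol. V_base = moles / 0.162 × 1000 = 238.9 mL.

V_{base} = 238.9 mL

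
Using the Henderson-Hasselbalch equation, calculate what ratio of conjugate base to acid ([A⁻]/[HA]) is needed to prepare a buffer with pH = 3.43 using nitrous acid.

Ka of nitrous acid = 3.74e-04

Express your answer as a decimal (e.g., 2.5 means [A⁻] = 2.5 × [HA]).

pKa = -log(3.74e-04) = 3.4271. pH = pKa + log([A⁻]/[HA]), so log([A⁻]/[HA]) = pH − pKa = 3.43 − 3.4271 = 0.0029. [A⁻]/[HA] = 10^(0.0029) = 1.01

[A⁻]/[HA] = 1.01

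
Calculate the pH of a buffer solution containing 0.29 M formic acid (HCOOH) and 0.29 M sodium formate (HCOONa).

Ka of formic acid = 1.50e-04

pKa = -log(1.50e-04) = 3.82. pH = pKa + log([A⁻]/[HA]) = 3.82 + log(0.29/0.29)

pH = 3.82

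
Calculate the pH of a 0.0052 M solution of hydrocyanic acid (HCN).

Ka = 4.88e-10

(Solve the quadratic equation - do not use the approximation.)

x² + Ka×x - Ka×C = 0. Using quadratic formula: [H⁺] = 1.5927e-06

pH = 5.80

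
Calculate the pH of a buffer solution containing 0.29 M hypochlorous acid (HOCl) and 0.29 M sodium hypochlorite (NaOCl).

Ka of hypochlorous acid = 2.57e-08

pKa = -log(2.57e-08) = 7.59. pH = pKa + log([A⁻]/[HA]) = 7.59 + log(0.29/0.29)

pH = 7.59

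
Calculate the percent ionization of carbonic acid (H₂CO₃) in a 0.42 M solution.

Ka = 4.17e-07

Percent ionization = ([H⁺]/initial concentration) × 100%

Using Ka equilibrium: x² + Ka×x - Ka×C = 0. Solving: [H⁺] = 4.1829e-04. Percent = (4.1829e-04/0.42) × 100

Percent ionization = 0.0996%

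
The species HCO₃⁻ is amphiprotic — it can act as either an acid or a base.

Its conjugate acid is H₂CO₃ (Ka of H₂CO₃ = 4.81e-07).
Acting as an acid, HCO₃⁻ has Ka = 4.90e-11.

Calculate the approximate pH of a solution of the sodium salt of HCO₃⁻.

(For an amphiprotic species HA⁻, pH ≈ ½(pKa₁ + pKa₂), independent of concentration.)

pKa₁ = -log(4.81e-07) = 6.32; pKa₂ = -log(4.90e-11) = 10.31. For an amphiprotic species, pH ≈ ½(pKa₁ + pKa₂) = ½(6.32 + 10.31) = 8.31.

pH = 8.31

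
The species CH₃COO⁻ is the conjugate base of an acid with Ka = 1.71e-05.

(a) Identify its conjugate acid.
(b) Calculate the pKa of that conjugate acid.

(a) The conjugate acid is formed by adding one H⁺ to CH₃COO⁻, giving CH₃COOH. (b) pKa = -log(Ka) = -log(1.71e-05) = 4.77.

Conjugate acid: CH₃COOH; pK_a = 4.77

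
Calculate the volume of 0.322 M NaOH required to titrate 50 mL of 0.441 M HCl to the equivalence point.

At equivalence: moles acid = moles base. moles HCl = 0.441 × 50/1000 = 0.02205 mol. V_base = moles / 0.322 × 1000 = 68.5 mL.

V_{base} = 68.5 mL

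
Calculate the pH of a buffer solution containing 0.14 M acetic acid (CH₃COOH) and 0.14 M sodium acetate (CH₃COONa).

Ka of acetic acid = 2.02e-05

pKa = -log(2.02e-05) = 4.69. pH = pKa + log([A⁻]/[HA]) = 4.69 + log(0.14/0.14)

pH = 4.69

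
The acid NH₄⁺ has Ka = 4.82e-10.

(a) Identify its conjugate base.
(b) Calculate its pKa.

(a) The conjugate base is formed by removing one H⁺ from NH₄⁺, giving NH₃. (b) pKa = -log(Ka) = -log(4.82e-10) = 9.32.

Conjugate base: NH₃; pK_a = 9.32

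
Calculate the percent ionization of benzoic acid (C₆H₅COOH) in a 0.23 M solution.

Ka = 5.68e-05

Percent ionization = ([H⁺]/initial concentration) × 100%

Using Ka equilibrium: x² + Ka×x - Ka×C = 0. Solving: [H⁺] = 3.5861e-03. Percent = (3.5861e-03/0.23) × 100

Percent ionization = 1.56%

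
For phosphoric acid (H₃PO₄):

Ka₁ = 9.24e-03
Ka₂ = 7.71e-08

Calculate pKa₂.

pKa₂ = -log(Ka₂) = -log(7.71e-08) = 7.11.

pK_{a2} = 7.11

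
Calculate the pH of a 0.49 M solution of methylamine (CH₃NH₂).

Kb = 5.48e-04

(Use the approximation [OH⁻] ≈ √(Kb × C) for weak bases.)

[OH⁻] = √(Kb × C) = √(5.48e-04 × 0.49) = 1.6387e-02. pOH = 1.79, pH = 14 - pOH

pH = 12.21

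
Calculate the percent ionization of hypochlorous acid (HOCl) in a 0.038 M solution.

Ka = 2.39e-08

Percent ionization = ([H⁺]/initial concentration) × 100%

Using Ka equilibrium: x² + Ka×x - Ka×C = 0. Solving: [H⁺] = 3.0124e-05. Percent = (3.0124e-05/0.038) × 100

Percent ionization = 0.0793%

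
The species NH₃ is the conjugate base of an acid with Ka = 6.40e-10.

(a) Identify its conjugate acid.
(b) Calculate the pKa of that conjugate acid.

(a) The conjugate acid is formed by adding one H⁺ to NH₃, giving NH₄⁺. (b) pKa = -log(Ka) = -log(6.40e-10) = 9.19.

Conjugate acid: NH₄⁺; pK_a = 9.19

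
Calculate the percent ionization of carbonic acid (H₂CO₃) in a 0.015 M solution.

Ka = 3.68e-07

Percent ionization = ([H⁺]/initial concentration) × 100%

Using Ka equilibrium: x² + Ka×x - Ka×C = 0. Solving: [H⁺] = 7.4113e-05. Percent = (7.4113e-05/0.015) × 100

Percent ionization = 0.494%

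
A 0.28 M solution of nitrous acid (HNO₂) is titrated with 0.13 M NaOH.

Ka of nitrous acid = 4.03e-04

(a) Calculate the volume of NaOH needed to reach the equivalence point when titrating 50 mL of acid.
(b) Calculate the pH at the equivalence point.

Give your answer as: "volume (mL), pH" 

moles acid = 0.28 × 50/1000 = 0.014 mol; V_base = moles/0.13 × 1000 = 107.7 mL. At equivalence only the conjugate base is present: [A⁻] = 0.014/0.158 = 8.8780e-02 M. Kb = Kw/Ka = 2.48e-11; [OH⁻] = √(Kb × [A⁻]) = 1.4842e-06; pOH = 5.83; pH = 14 - pOH = 8.17.

V = 107.7 mL, pH = 8.17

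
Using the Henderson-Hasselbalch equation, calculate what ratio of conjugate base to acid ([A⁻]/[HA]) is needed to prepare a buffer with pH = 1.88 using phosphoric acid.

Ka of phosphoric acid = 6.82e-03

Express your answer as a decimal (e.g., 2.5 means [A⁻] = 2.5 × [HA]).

pKa = -log(6.82e-03) = 2.1662. pH = pKa + log([A⁻]/[HA]), so log([A⁻]/[HA]) = pH − pKa = 1.88 − 2.1662 = -0.2862. [A⁻]/[HA] = 10^(-0.2862) = 0.517

[A⁻]/[HA] = 0.517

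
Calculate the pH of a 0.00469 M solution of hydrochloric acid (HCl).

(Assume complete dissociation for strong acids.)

[H⁺] = 0.00469 M for strong acid. pH = -log[H⁺] = -log(0.00469)

pH = 2.33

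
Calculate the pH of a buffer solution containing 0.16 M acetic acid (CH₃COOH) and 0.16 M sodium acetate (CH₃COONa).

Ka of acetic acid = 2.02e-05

pKa = -log(2.02e-05) = 4.69. pH = pKa + log([A⁻]/[HA]) = 4.69 + log(0.16/0.16)

pH = 4.69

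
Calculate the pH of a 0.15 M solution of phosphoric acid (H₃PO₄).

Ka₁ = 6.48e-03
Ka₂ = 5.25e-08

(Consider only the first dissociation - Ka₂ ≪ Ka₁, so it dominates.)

First dissociation dominates. From Ka₁ = [H⁺][HA⁻]/[H₂A], x² + Ka₁·x − Ka₁·C = 0 with C = 0.15 M and Ka₁ = 6.48e-03. Solving: [H⁺] = (−Ka₁ + √(Ka₁² + 4·Ka₁·C)) / 2 = 2.8105e-02 M. pH = -log(2.8105e-02) = 1.55.

pH = 1.55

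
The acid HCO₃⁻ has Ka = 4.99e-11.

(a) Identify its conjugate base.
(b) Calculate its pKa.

(a) The conjugate base is formed by removing one H⁺ from HCO₃⁻, giving CO₃²⁻. (b) pKa = -log(Ka) = -log(4.99e-11) = 10.30.

Conjugate base: CO₃²⁻; pK_a = 10.30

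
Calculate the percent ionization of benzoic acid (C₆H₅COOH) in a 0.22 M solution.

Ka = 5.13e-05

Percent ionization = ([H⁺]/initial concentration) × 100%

Using Ka equilibrium: x² + Ka×x - Ka×C = 0. Solving: [H⁺] = 3.3339e-03. Percent = (3.3339e-03/0.22) × 100

Percent ionization = 1.52%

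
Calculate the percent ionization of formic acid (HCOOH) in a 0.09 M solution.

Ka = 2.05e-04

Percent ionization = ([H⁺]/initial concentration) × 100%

Using Ka equilibrium: x² + Ka×x - Ka×C = 0. Solving: [H⁺] = 4.1941e-03. Percent = (4.1941e-03/0.09) × 100

Percent ionization = 4.66%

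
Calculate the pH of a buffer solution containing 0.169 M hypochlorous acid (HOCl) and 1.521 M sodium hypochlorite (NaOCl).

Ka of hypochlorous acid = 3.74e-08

pKa = -log(3.74e-08) = 7.43. pH = pKa + log([A⁻]/[HA]) = 7.43 + log(1.521/0.169)

pH = 8.38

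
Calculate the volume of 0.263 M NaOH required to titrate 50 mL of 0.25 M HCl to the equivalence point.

At equivalence: moles acid = moles base. moles HCl = 0.25 × 50/1000 = 0.0125 mol. V_base = moles / 0.263 × 1000 = 47.5 mL.

V_{base} = 47.5 mL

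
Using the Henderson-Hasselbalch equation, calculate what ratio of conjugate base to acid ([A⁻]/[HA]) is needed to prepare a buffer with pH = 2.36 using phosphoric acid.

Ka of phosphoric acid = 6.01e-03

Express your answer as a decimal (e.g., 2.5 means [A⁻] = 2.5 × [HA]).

pKa = -log(6.01e-03) = 2.2211. pH = pKa + log([A⁻]/[HA]), so log([A⁻]/[HA]) = pH − pKa = 2.36 − 2.2211 = 0.1389. [A⁻]/[HA] = 10^(0.1389) = 1.38

[A⁻]/[HA] = 1.38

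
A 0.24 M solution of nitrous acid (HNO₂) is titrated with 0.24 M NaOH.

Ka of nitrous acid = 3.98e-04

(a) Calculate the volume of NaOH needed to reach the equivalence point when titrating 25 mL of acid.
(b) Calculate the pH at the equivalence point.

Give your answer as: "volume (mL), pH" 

moles acid = 0.24 × 25/1000 = 0.006 mol; V_base = moles/0.24 × 1000 = 25.0 mL. At equivalence only the conjugate base is present: [A⁻] = 0.006/0.050 = 1.2000e-01 M. Kb = Kw/Ka = 2.51e-11; [OH⁻] = √(Kb × [A⁻]) = 1.7364e-06; pOH = 5.76; pH = 14 - pOH = 8.24.

V = 25.0 mL, pH = 8.24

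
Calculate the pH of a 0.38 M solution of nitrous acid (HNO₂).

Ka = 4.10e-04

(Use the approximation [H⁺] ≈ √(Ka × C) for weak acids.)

[H⁺] = √(Ka × C) = √(4.10e-04 × 0.38) = 1.2482e-02. pH = -log(1.2482e-02)

pH = 1.90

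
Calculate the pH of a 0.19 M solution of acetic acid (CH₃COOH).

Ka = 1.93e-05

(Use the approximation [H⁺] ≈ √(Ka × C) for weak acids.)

[H⁺] = √(Ka × C) = √(1.93e-05 × 0.19) = 1.9149e-03. pH = -log(1.9149e-03)

pH = 2.72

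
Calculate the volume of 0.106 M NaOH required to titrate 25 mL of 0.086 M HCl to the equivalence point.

At equivalence: moles acid = moles base. moles HCl = 0.086 × 25/1000 = 0.00215 mol. V_base = moles / 0.106 × 1000 = 20.3 mL.

V_{base} = 20.3 mL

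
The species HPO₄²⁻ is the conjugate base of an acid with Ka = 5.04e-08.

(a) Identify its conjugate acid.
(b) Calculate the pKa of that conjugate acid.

(a) The conjugate acid is formed by adding one H⁺ to HPO₄²⁻, giving H₂PO₄⁻. (b) pKa = -log(Ka) = -log(5.04e-08) = 7.30.

Conjugate acid: H₂PO₄⁻; pK_a = 7.30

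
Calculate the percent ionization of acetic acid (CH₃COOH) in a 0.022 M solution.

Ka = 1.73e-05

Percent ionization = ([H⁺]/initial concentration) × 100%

Using Ka equilibrium: x² + Ka×x - Ka×C = 0. Solving: [H⁺] = 6.0834e-04. Percent = (6.0834e-04/0.022) × 100

Percent ionization = 2.77%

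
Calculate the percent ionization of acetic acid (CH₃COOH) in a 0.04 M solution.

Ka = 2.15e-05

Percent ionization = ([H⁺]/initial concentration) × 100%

Using Ka equilibrium: x² + Ka×x - Ka×C = 0. Solving: [H⁺] = 9.1667e-04. Percent = (9.1667e-04/0.04) × 100

Percent ionization = 2.29%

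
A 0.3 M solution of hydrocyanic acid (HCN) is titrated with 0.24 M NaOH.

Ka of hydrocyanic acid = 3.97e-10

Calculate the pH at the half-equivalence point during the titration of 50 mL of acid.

At half-equivalence [HA] = [A⁻], so Henderson-Hasselbalch gives pH = pKa = -log(3.97e-10) = 9.40.

pH = pKa = 9.40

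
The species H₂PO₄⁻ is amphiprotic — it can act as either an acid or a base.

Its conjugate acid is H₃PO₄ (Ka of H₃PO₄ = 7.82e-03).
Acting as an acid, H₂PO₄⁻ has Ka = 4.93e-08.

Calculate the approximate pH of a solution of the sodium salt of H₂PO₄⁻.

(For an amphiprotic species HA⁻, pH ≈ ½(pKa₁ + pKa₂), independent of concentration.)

pKa₁ = -log(7.82e-03) = 2.11; pKa₂ = -log(4.93e-08) = 7.31. For an amphiprotic species, pH ≈ ½(pKa₁ + pKa₂) = ½(2.11 + 7.31) = 4.71.

pH = 4.71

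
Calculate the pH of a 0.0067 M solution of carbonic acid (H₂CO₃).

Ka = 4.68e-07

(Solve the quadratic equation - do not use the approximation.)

x² + Ka×x - Ka×C = 0. Using quadratic formula: [H⁺] = 5.5763e-05

pH = 4.25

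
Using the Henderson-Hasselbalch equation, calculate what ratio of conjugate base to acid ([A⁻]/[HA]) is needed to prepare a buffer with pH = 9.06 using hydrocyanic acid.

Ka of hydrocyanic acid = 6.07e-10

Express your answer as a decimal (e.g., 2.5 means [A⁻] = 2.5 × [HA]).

pKa = -log(6.07e-10) = 9.2168. pH = pKa + log([A⁻]/[HA]), so log([A⁻]/[HA]) = pH − pKa = 9.06 − 9.2168 = -0.1568. [A⁻]/[HA] = 10^(-0.1568) = 0.697

[A⁻]/[HA] = 0.697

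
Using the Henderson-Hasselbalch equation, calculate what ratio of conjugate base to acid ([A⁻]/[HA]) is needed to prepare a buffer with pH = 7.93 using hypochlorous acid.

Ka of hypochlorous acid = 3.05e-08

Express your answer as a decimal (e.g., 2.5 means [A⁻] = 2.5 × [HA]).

pKa = -log(3.05e-08) = 7.5157. pH = pKa + log([A⁻]/[HA]), so log([A⁻]/[HA]) = pH − pKa = 7.93 − 7.5157 = 0.4143. [A⁻]/[HA] = 10^(0.4143) = 2.60

[A⁻]/[HA] = 2.60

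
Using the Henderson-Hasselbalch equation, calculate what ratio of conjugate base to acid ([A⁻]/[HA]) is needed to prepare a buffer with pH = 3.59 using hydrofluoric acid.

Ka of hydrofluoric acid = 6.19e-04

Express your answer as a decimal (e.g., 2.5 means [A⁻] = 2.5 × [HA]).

pKa = -log(6.19e-04) = 3.2083. pH = pKa + log([A⁻]/[HA]), so log([A⁻]/[HA]) = pH − pKa = 3.59 − 3.2083 = 0.3817. [A⁻]/[HA] = 10^(0.3817) = 2.41

[A⁻]/[HA] = 2.41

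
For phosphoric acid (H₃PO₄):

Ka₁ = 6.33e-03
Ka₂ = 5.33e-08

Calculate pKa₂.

pKa₂ = -log(Ka₂) = -log(5.33e-08) = 7.27.

pK_{a2} = 7.27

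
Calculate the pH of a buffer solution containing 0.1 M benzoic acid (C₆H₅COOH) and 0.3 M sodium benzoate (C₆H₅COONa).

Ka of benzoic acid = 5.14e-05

pKa = -log(5.14e-05) = 4.29. pH = pKa + log([A⁻]/[HA]) = 4.29 + log(0.3/0.1)

pH = 4.77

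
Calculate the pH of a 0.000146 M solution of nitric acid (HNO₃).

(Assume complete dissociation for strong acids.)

[H⁺] = 0.000146 M for strong acid. pH = -log[H⁺] = -log(0.000146)

pH = 3.84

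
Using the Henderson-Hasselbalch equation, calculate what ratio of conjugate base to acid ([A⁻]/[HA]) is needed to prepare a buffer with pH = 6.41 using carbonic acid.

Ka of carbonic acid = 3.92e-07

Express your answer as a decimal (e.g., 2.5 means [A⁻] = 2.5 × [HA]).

pKa = -log(3.92e-07) = 6.4067. pH = pKa + log([A⁻]/[HA]), so log([A⁻]/[HA]) = pH − pKa = 6.41 − 6.4067 = 0.0033. [A⁻]/[HA] = 10^(0.0033) = 1.01

[A⁻]/[HA] = 1.01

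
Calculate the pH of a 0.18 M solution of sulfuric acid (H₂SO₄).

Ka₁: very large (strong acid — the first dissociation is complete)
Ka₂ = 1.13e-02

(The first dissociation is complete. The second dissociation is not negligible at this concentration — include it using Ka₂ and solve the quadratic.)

First dissociation is complete: [H⁺]₀ = [HSO₄⁻]₀ = C = 0.18 M. Second dissociation HSO₄⁻ ⇌ H⁺ + SO₄²⁻: let x = [SO₄²⁻]. Ka₂ = (C + x)·x / (C − x) = 1.13e-02 → x² + (C + Ka₂)·x − Ka₂·C = 0 → x² + 0.19130·x − 2.034e-03 = 0. x = (−0.19130 + √(0.19130² + 4 × 2.034e-03)) / 2 = 1.0099e-02 M. [H⁺] = C + x = 0.18 + 1.0099e-02 = 1.9010e-01 M. pH = -log(1.9010e-01) = 0.72.

pH = 0.72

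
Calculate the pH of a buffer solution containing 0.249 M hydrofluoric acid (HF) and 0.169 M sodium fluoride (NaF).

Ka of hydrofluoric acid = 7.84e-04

pKa = -log(7.84e-04) = 3.11. pH = pKa + log([A⁻]/[HA]) = 3.11 + log(0.169/0.249)

pH = 2.94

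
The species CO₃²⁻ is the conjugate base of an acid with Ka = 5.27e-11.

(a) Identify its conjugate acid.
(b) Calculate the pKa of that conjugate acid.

(a) The conjugate acid is formed by adding one H⁺ to CO₃²⁻, giving HCO₃⁻. (b) pKa = -log(Ka) = -log(5.27e-11) = 10.28.

Conjugate acid: HCO₃⁻; pK_a = 10.28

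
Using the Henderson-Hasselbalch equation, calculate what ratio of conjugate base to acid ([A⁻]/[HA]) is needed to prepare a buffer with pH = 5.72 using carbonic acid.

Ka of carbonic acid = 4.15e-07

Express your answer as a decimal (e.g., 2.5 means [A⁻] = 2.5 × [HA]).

pKa = -log(4.15e-07) = 6.3820. pH = pKa + log([A⁻]/[HA]), so log([A⁻]/[HA]) = pH − pKa = 5.72 − 6.3820 = -0.6620. [A⁻]/[HA] = 10^(-0.6620) = 0.218

[A⁻]/[HA] = 0.218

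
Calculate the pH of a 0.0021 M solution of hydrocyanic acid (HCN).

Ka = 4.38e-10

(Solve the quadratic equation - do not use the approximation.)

x² + Ka×x - Ka×C = 0. Using quadratic formula: [H⁺] = 9.5884e-07

pH = 6.02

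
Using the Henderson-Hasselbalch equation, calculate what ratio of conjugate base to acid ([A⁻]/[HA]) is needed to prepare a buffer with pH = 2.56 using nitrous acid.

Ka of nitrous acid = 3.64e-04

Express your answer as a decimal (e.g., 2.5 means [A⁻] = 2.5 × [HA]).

pKa = -log(3.64e-04) = 3.4389. pH = pKa + log([A⁻]/[HA]), so log([A⁻]/[HA]) = pH − pKa = 2.56 − 3.4389 = -0.8789. [A⁻]/[HA] = 10^(-0.8789) = 0.132

[A⁻]/[HA] = 0.132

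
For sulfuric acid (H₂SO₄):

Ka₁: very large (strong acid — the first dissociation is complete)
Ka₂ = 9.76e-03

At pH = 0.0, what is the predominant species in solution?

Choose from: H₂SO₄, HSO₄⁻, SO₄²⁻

The first dissociation is complete, so H₂SO₄ itself is never the predominant species in water; pKa₂ = -log(9.76e-03) = 2.01. For a polyprotic acid the predominant species crosses at each pKa: below pKa_n the protonated form dominates, above it the deprotonated form does. At pH = 0.0, the predominant species is HSO₄⁻.

HSO₄⁻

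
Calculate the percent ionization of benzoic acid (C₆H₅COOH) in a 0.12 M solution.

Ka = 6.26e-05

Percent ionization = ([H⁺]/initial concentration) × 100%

Using Ka equilibrium: x² + Ka×x - Ka×C = 0. Solving: [H⁺] = 2.7097e-03. Percent = (2.7097e-03/0.12) × 100

Percent ionization = 2.26%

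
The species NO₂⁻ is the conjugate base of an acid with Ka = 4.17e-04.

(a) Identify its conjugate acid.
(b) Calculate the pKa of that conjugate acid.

(a) The conjugate acid is formed by adding one H⁺ to NO₂⁻, giving HNO₂. (b) pKa = -log(Ka) = -log(4.17e-04) = 3.38.

Conjugate acid: HNO₂; pK_a = 3.38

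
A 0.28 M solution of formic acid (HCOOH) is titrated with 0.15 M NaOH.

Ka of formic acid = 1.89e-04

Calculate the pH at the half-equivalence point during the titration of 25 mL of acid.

At half-equivalence [HA] = [A⁻], so Henderson-Hasselbalch gives pH = pKa = -log(1.89e-04) = 3.72.

pH = pKa = 3.72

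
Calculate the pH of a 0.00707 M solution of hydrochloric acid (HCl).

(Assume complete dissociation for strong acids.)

[H⁺] = 0.00707 M for strong acid. pH = -log[H⁺] = -log(0.00707)

pH = 2.15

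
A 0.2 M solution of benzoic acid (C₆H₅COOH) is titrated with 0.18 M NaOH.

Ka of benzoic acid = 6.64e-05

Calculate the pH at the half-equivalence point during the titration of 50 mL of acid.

At half-equivalence [HA] = [A⁻], so Henderson-Hasselbalch gives pH = pKa = -log(6.64e-05) = 4.18.

pH = pKa = 4.18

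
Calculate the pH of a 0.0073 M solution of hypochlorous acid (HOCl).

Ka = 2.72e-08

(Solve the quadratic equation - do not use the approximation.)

x² + Ka×x - Ka×C = 0. Using quadratic formula: [H⁺] = 1.4078e-05

pH = 4.85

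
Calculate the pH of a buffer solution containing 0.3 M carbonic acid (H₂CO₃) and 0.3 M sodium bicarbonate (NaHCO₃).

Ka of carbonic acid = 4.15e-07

pKa = -log(4.15e-07) = 6.38. pH = pKa + log([A⁻]/[HA]) = 6.38 + log(0.3/0.3)

pH = 6.38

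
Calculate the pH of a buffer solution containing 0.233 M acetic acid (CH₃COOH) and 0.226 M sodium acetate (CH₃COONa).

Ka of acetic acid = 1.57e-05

pKa = -log(1.57e-05) = 4.80. pH = pKa + log([A⁻]/[HA]) = 4.80 + log(0.226/0.233)

pH = 4.79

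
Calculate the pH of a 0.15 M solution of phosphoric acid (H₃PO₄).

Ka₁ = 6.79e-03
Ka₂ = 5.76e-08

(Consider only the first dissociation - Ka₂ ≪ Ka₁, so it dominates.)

First dissociation dominates. From Ka₁ = [H⁺][HA⁻]/[H₂A], x² + Ka₁·x − Ka₁·C = 0 with C = 0.15 M and Ka₁ = 6.79e-03. Solving: [H⁺] = (−Ka₁ + √(Ka₁² + 4·Ka₁·C)) / 2 = 2.8699e-02 M. pH = -log(2.8699e-02) = 1.54.

pH = 1.54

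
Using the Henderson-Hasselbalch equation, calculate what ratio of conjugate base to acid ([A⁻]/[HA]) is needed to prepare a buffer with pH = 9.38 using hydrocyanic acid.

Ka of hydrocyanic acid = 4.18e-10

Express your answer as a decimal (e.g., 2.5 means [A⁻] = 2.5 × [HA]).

pKa = -log(4.18e-10) = 9.3788. pH = pKa + log([A⁻]/[HA]), so log([A⁻]/[HA]) = pH − pKa = 9.38 − 9.3788 = 0.0012. [A⁻]/[HA] = 10^(0.0012) = 1.00

[A⁻]/[HA] = 1.00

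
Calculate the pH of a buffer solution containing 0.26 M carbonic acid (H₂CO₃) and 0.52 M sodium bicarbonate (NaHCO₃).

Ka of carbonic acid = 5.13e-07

pKa = -log(5.13e-07) = 6.29. pH = pKa + log([A⁻]/[HA]) = 6.29 + log(0.52/0.26)

pH = 6.59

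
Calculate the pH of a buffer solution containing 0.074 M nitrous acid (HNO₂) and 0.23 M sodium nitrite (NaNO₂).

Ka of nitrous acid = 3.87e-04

pKa = -log(3.87e-04) = 3.41. pH = pKa + log([A⁻]/[HA]) = 3.41 + log(0.23/0.074)

pH = 3.90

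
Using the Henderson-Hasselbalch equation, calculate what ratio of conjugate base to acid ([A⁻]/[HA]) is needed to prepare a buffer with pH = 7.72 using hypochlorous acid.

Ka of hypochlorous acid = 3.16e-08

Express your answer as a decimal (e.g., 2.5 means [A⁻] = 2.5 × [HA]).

pKa = -log(3.16e-08) = 7.5003. pH = pKa + log([A⁻]/[HA]), so log([A⁻]/[HA]) = pH − pKa = 7.72 − 7.5003 = 0.2197. [A⁻]/[HA] = 10^(0.2197) = 1.66

[A⁻]/[HA] = 1.66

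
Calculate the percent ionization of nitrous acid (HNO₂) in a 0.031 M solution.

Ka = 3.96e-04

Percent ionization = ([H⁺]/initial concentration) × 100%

Using Ka equilibrium: x² + Ka×x - Ka×C = 0. Solving: [H⁺] = 3.3113e-03. Percent = (3.3113e-03/0.031) × 100

Percent ionization = 10.7%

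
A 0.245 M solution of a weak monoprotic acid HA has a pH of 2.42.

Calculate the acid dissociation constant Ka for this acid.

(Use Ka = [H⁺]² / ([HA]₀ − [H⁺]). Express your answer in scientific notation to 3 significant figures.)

[H⁺] = 10^(−pH) = 10^(−2.42) = 3.802e-03 M. For HA ⇌ H⁺ + A⁻, Ka = [H⁺][A⁻]/[HA] = [H⁺]² / ([HA]₀ − [H⁺]) = (3.802e-03)² / (0.245 − 3.802e-03) = 5.99e-05.

K_a = 5.99e-05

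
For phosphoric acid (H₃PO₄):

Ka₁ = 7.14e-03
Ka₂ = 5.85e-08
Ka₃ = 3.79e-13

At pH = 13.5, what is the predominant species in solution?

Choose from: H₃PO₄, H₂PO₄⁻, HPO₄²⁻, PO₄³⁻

pKa₁ = 2.15, pKa₂ = 7.23, pKa₃ = 12.42. For a polyprotic acid the predominant species crosses at each pKa: below pKa_n the protonated form dominates, above it the deprotonated form does. At pH = 13.5, the predominant species is PO₄³⁻.

PO₄³⁻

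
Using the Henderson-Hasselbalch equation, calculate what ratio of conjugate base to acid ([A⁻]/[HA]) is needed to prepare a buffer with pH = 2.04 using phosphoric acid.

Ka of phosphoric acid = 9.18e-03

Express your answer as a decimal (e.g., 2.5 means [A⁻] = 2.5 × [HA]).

pKa = -log(9.18e-03) = 2.0372. pH = pKa + log([A⁻]/[HA]), so log([A⁻]/[HA]) = pH − pKa = 2.04 − 2.0372 = 0.0028. [A⁻]/[HA] = 10^(0.0028) = 1.01

[A⁻]/[HA] = 1.01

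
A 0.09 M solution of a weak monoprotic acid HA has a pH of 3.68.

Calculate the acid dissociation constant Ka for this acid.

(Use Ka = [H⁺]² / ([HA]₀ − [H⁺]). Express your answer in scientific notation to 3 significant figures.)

[H⁺] = 10^(−pH) = 10^(−3.68) = 2.089e-04 M. For HA ⇌ H⁺ + A⁻, Ka = [H⁺][A⁻]/[HA] = [H⁺]² / ([HA]₀ − [H⁺]) = (2.089e-04)² / (0.09 − 2.089e-04) = 4.86e-07.

K_a = 4.86e-07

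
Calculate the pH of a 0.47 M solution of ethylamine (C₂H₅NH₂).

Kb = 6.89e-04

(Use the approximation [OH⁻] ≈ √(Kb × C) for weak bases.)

[OH⁻] = √(Kb × C) = √(6.89e-04 × 0.47) = 1.7995e-02. pOH = 1.74, pH = 14 - pOH

pH = 12.26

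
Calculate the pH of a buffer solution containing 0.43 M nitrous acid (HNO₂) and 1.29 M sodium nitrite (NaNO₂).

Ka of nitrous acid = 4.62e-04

pKa = -log(4.62e-04) = 3.34. pH = pKa + log([A⁻]/[HA]) = 3.34 + log(1.29/0.43)

pH = 3.81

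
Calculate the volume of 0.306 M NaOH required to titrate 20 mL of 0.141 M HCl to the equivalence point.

At equivalence: moles acid = moles base. moles HCl = 0.141 × 20/1000 = 0.00282 mol. V_base = moles / 0.306 × 1000 = 9.2 mL.

V_{base} = 9.2 mL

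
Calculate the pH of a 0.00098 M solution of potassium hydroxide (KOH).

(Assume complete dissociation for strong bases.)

[OH⁻] = 0.00098 M for strong base. pOH = -log[OH⁻] = 3.01, pH = 14 - pOH

pH = 10.99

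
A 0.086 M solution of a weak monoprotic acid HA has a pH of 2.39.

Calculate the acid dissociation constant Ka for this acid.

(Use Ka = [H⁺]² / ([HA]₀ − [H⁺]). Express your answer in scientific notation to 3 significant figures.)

[H⁺] = 10^(−pH) = 10^(−2.39) = 4.074e-03 M. For HA ⇌ H⁺ + A⁻, Ka = [H⁺][A⁻]/[HA] = [H⁺]² / ([HA]₀ − [H⁺]) = (4.074e-03)² / (0.086 − 4.074e-03) = 2.03e-04.

K_a = 2.03e-04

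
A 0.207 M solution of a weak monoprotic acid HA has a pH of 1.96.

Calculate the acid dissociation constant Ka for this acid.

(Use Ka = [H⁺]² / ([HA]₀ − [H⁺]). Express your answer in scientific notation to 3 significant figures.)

[H⁺] = 10^(−pH) = 10^(−1.96) = 1.096e-02 M. For HA ⇌ H⁺ + A⁻, Ka = [H⁺][A⁻]/[HA] = [H⁺]² / ([HA]₀ − [H⁺]) = (1.096e-02)² / (0.207 − 1.096e-02) = 6.13e-04.

K_a = 6.13e-04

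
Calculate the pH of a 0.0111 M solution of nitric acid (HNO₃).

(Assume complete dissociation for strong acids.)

[H⁺] = 0.0111 M for strong acid. pH = -log[H⁺] = -log(0.0111)

pH = 1.95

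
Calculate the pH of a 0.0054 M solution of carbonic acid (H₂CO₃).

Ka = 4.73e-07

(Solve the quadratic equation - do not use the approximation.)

x² + Ka×x - Ka×C = 0. Using quadratic formula: [H⁺] = 5.0303e-05

pH = 4.30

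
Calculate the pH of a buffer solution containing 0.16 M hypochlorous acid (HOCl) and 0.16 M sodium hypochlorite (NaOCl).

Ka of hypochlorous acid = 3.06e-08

pKa = -log(3.06e-08) = 7.51. pH = pKa + log([A⁻]/[HA]) = 7.51 + log(0.16/0.16)

pH = 7.51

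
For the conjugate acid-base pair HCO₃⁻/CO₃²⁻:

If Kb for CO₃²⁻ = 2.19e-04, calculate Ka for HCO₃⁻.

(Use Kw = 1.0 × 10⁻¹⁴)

For a conjugate pair Ka × Kb = Kw, so Ka = Kw/Kb = 1.0 × 10⁻¹⁴ / 2.19e-04 = 4.57e-11.

K_a = 4.57e-11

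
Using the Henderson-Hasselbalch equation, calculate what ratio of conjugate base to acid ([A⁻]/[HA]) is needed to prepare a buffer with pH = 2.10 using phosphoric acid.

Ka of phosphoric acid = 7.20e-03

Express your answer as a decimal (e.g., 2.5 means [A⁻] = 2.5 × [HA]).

pKa = -log(7.20e-03) = 2.1427. pH = pKa + log([A⁻]/[HA]), so log([A⁻]/[HA]) = pH − pKa = 2.10 − 2.1427 = -0.0427. [A⁻]/[HA] = 10^(-0.0427) = 0.906

[A⁻]/[HA] = 0.906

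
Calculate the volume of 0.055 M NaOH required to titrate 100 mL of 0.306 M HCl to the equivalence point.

At equivalence: moles acid = moles base. moles HCl = 0.306 × 100/1000 = 0.0306 mol. V_base = moles / 0.055 × 1000 = 556.4 mL.

V_{base} = 556.4 mL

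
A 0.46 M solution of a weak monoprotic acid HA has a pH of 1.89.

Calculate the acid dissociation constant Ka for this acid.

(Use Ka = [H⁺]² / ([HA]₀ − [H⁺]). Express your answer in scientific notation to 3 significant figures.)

[H⁺] = 10^(−pH) = 10^(−1.89) = 1.288e-02 M. For HA ⇌ H⁺ + A⁻, Ka = [H⁺][A⁻]/[HA] = [H⁺]² / ([HA]₀ − [H⁺]) = (1.288e-02)² / (0.46 − 1.288e-02) = 3.71e-04.

K_a = 3.71e-04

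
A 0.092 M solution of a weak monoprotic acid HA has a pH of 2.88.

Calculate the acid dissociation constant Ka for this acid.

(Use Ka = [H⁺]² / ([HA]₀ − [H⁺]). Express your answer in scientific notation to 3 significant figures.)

[H⁺] = 10^(−pH) = 10^(−2.88) = 1.318e-03 M. For HA ⇌ H⁺ + A⁻, Ka = [H⁺][A⁻]/[HA] = [H⁺]² / ([HA]₀ − [H⁺]) = (1.318e-03)² / (0.092 − 1.318e-03) = 1.92e-05.

K_a = 1.92e-05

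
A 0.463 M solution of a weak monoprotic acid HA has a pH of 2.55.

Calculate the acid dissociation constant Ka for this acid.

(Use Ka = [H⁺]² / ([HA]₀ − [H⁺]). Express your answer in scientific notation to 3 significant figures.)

[H⁺] = 10^(−pH) = 10^(−2.55) = 2.818e-03 M. For HA ⇌ H⁺ + A⁻, Ka = [H⁺][A⁻]/[HA] = [H⁺]² / ([HA]₀ − [H⁺]) = (2.818e-03)² / (0.463 − 2.818e-03) = 1.73e-05.

K_a = 1.73e-05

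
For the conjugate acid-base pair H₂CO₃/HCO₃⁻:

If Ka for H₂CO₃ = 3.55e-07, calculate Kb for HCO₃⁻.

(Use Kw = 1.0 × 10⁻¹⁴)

For a conjugate pair Ka × Kb = Kw, so Kb = Kw/Ka = 1.0 × 10⁻¹⁴ / 3.55e-07 = 2.82e-08.

K_b = 2.82e-08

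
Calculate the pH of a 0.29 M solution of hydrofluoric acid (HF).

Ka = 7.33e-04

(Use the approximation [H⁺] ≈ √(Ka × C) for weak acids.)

[H⁺] = √(Ka × C) = √(7.33e-04 × 0.29) = 1.4580e-02. pH = -log(1.4580e-02)

pH = 1.84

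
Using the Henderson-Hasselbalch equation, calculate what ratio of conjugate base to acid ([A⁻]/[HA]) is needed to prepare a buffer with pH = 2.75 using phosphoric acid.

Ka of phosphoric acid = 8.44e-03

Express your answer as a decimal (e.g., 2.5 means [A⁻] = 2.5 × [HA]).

pKa = -log(8.44e-03) = 2.0737. pH = pKa + log([A⁻]/[HA]), so log([A⁻]/[HA]) = pH − pKa = 2.75 − 2.0737 = 0.6763. [A⁻]/[HA] = 10^(0.6763) = 4.75

[A⁻]/[HA] = 4.75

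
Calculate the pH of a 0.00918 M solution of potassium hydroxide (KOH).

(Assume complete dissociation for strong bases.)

[OH⁻] = 0.00918 M for strong base. pOH = -log[OH⁻] = 2.04, pH = 14 - pOH

pH = 11.96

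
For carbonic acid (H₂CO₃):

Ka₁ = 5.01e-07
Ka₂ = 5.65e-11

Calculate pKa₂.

pKa₂ = -log(Ka₂) = -log(5.65e-11) = 10.25.

pK_{a2} = 10.25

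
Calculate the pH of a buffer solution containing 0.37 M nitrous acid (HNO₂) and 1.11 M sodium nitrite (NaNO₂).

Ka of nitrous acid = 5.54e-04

pKa = -log(5.54e-04) = 3.26. pH = pKa + log([A⁻]/[HA]) = 3.26 + log(1.11/0.37)

pH = 3.73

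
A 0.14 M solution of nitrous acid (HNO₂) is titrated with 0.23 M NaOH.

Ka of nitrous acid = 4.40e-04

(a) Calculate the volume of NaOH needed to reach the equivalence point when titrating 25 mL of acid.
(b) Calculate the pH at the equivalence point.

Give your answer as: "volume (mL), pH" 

moles acid = 0.14 × 25/1000 = 0.0035 mol; V_base = moles/0.23 × 1000 = 15.2 mL. At equivalence only the conjugate base is present: [A⁻] = 0.0035/0.040 = 8.7027e-02 M. Kb = Kw/Ka = 2.27e-11; [OH⁻] = √(Kb × [A⁻]) = 1.4064e-06; pOH = 5.85; pH = 14 - pOH = 8.15.

V = 15.2 mL, pH = 8.15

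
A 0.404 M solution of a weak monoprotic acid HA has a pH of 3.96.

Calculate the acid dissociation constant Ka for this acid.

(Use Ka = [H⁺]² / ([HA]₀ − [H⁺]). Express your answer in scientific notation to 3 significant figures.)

[H⁺] = 10^(−pH) = 10^(−3.96) = 1.096e-04 M. For HA ⇌ H⁺ + A⁻, Ka = [H⁺][A⁻]/[HA] = [H⁺]² / ([HA]₀ − [H⁺]) = (1.096e-04)² / (0.404 − 1.096e-04) = 2.98e-08.

K_a = 2.98e-08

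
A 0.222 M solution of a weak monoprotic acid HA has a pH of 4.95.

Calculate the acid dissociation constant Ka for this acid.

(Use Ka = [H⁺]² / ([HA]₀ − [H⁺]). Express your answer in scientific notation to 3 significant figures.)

[H⁺] = 10^(−pH) = 10^(−4.95) = 1.122e-05 M. For HA ⇌ H⁺ + A⁻, Ka = [H⁺][A⁻]/[HA] = [H⁺]² / ([HA]₀ − [H⁺]) = (1.122e-05)² / (0.222 − 1.122e-05) = 5.67e-10.

K_a = 5.67e-10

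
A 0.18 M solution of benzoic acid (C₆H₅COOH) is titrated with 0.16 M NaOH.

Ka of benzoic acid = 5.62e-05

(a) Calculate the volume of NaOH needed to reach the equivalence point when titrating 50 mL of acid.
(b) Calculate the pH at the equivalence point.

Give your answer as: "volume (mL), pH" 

moles acid = 0.18 × 50/1000 = 0.009 mol; V_base = moles/0.16 × 1000 = 56.2 mL. At equivalence only the conjugate base is present: [A⁻] = 0.009/0.106 = 8.4706e-02 M. Kb = Kw/Ka = 1.78e-10; [OH⁻] = √(Kb × [A⁻]) = 3.8823e-06; pOH = 5.41; pH = 14 - pOH = 8.59.

V = 56.2 mL, pH = 8.59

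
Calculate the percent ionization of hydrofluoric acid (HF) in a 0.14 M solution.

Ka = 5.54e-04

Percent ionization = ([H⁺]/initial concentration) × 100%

Using Ka equilibrium: x² + Ka×x - Ka×C = 0. Solving: [H⁺] = 8.5342e-03. Percent = (8.5342e-03/0.14) × 100

Percent ionization = 6.1%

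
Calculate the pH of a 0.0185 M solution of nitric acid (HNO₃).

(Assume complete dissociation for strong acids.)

[H⁺] = 0.0185 M for strong acid. pH = -log[H⁺] = -log(0.0185)

pH = 1.73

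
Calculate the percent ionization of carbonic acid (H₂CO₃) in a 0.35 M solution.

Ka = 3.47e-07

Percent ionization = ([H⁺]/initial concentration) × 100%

Using Ka equilibrium: x² + Ka×x - Ka×C = 0. Solving: [H⁺] = 3.4832e-04. Percent = (3.4832e-04/0.35) × 100

Percent ionization = 0.0995%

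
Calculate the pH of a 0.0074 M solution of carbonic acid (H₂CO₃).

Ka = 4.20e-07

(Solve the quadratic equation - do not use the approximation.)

x² + Ka×x - Ka×C = 0. Using quadratic formula: [H⁺] = 5.5540e-05

pH = 4.26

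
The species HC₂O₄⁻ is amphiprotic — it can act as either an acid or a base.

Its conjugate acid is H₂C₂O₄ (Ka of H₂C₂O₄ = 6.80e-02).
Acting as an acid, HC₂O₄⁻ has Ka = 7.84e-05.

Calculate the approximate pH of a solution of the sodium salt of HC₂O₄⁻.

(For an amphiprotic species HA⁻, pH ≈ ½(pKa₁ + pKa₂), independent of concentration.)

pKa₁ = -log(6.80e-02) = 1.17; pKa₂ = -log(7.84e-05) = 4.11. For an amphiprotic species, pH ≈ ½(pKa₁ + pKa₂) = ½(1.17 + 4.11) = 2.64.

pH = 2.64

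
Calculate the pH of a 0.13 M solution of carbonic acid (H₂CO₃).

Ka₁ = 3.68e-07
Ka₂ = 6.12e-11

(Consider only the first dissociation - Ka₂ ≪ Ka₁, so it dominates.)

First dissociation dominates. From Ka₁ = [H⁺][HA⁻]/[H₂A], x² + Ka₁·x − Ka₁·C = 0 with C = 0.13 M and Ka₁ = 3.68e-07. Solving: [H⁺] = (−Ka₁ + √(Ka₁² + 4·Ka₁·C)) / 2 = 2.1854e-04 M. pH = -log(2.1854e-04) = 3.66.

pH = 3.66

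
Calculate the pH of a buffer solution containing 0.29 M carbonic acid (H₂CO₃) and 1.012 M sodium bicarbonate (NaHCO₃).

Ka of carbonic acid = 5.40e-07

pKa = -log(5.40e-07) = 6.27. pH = pKa + log([A⁻]/[HA]) = 6.27 + log(1.012/0.29)

pH = 6.81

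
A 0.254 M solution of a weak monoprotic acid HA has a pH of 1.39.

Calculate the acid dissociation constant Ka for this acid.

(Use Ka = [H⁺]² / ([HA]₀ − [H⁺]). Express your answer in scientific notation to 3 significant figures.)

[H⁺] = 10^(−pH) = 10^(−1.39) = 4.074e-02 M. For HA ⇌ H⁺ + A⁻, Ka = [H⁺][A⁻]/[HA] = [H⁺]² / ([HA]₀ − [H⁺]) = (4.074e-02)² / (0.254 − 4.074e-02) = 7.78e-03.

K_a = 7.78e-03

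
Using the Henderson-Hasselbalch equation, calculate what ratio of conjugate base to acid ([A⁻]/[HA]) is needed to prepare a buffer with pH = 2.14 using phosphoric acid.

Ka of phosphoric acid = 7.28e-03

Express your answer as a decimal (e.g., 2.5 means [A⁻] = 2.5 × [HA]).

pKa = -log(7.28e-03) = 2.1379. pH = pKa + log([A⁻]/[HA]), so log([A⁻]/[HA]) = pH − pKa = 2.14 − 2.1379 = 0.0021. [A⁻]/[HA] = 10^(0.0021) = 1.00

[A⁻]/[HA] = 1.00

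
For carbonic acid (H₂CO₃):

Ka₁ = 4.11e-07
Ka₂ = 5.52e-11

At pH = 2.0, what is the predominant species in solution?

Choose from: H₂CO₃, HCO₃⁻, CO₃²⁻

pKa₁ = 6.39, pKa₂ = 10.26. For a polyprotic acid the predominant species crosses at each pKa: below pKa_n the protonated form dominates, above it the deprotonated form does. At pH = 2.0, the predominant species is H₂CO₃.

H₂CO₃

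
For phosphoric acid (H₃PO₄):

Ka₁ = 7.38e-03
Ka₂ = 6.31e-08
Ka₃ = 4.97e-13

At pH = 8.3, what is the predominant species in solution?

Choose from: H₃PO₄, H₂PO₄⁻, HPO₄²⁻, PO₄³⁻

pKa₁ = 2.13, pKa₂ = 7.20, pKa₃ = 12.30. For a polyprotic acid the predominant species crosses at each pKa: below pKa_n the protonated form dominates, above it the deprotonated form does. At pH = 8.3, the predominant species is HPO₄²⁻.

HPO₄²⁻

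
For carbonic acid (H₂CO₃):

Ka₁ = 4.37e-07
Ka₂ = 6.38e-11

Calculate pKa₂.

pKa₂ = -log(Ka₂) = -log(6.38e-11) = 10.20.

pK_{a2} = 10.20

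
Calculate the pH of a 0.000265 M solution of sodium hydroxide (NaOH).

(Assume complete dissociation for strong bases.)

[OH⁻] = 0.000265 M for strong base. pOH = -log[OH⁻] = 3.58, pH = 14 - pOH

pH = 10.42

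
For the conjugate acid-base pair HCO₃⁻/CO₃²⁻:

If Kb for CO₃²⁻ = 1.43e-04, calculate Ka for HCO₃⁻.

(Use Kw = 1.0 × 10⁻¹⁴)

For a conjugate pair Ka × Kb = Kw, so Ka = Kw/Kb = 1.0 × 10⁻¹⁴ / 1.43e-04 = 6.99e-11.

K_a = 6.99e-11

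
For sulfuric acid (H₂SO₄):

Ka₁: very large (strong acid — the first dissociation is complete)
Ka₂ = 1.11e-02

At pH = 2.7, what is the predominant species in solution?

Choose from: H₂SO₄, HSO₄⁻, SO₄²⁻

The first dissociation is complete, so H₂SO₄ itself is never the predominant species in water; pKa₂ = -log(1.11e-02) = 1.95. For a polyprotic acid the predominant species crosses at each pKa: below pKa_n the protonated form dominates, above it the deprotonated form does. At pH = 2.7, the predominant species is SO₄²⁻.

SO₄²⁻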